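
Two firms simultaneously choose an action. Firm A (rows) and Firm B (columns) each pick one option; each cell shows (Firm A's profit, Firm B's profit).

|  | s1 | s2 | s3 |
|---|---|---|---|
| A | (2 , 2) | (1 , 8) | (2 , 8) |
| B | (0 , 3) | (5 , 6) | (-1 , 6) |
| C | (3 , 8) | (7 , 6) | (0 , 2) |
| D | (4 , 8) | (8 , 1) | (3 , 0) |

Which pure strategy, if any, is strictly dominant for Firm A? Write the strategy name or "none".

D vs A: s1: 4>2, s2: 8>1, s3: 3>2.
D vs B: s1: 4>0, s2: 8>5, s3: 3>-1.
D vs C: s1: 4>3, s2: 8>7, s3: 3>0.
D strictly beats every other strategy against every opponent action, so it is strictly dominant.

D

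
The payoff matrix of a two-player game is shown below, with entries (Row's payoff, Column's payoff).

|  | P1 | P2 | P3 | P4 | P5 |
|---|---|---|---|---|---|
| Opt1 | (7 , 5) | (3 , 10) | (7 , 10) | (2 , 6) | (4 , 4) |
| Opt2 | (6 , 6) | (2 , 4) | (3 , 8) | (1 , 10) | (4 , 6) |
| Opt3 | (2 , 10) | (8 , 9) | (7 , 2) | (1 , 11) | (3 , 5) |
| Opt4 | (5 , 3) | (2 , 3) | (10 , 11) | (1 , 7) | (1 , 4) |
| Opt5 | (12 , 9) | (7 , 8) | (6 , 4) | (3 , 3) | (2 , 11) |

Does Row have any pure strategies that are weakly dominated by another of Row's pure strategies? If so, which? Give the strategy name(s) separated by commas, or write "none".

Opt1 is not dominated — it holds its own against Opt2 at P1 (7>6); Opt3 at P1 (7>2); Opt4 at P1 (7>5); Opt5 at P3 (7>6).
Opt2 is weakly dominated by Opt1 (P1: 7>6, P2: 3>2, P3: 7>3, P4: 2>1, P5: 4=4).
Nothing dominates Opt3: Opt1 at P2 (8>3); Opt2 at P2 (8>2); Opt4 at P2 (8>2); Opt5 at P2 (8>7).
Opt4: no other strategy beats it everywhere (Opt1 at P3 (10>7); Opt2 at P3 (10>3); Opt3 at P1 (5>2); Opt5 at P3 (10>6)).
Opt5: no other strategy beats it everywhere (Opt1 at P1 (12>7); Opt2 at P1 (12>6); Opt3 at P1 (12>2); Opt4 at P1 (12>5)).

Opt2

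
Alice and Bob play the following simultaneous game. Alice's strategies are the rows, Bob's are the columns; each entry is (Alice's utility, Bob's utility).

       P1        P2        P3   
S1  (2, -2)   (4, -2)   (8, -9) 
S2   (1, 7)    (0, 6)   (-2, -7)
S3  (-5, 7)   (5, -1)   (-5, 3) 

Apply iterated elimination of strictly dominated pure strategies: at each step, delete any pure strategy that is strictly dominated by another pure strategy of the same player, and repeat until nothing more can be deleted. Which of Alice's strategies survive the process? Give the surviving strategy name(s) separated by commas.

Row S2 is eliminated: S1 beats it against every remaining column (P1: 2>1, P2: 4>0, P3: 8>-2).
Column P3 is eliminated: P1 beats it against every remaining row (S1: -2>-9, S3: 7>3).
Among the remaining strategies, none is strictly dominated by another pure strategy of the same player, so the elimination stops.
Surviving strategies — Alice: {S1, S3}; Bob: {P1, P2}.

S1, S3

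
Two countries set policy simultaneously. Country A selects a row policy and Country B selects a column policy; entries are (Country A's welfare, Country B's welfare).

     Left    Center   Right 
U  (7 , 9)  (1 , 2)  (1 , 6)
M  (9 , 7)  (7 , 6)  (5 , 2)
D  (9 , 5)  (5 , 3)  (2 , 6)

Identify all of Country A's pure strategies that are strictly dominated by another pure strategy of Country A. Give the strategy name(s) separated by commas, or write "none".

U is strictly dominated by M (Left: 9>7, Center: 7>1, Right: 5>1).
M is not dominated — it holds its own against U at Left (9>7); D at Left (9=9).
Nothing dominates D: U at Left (9>7); M at Left (9=9).

U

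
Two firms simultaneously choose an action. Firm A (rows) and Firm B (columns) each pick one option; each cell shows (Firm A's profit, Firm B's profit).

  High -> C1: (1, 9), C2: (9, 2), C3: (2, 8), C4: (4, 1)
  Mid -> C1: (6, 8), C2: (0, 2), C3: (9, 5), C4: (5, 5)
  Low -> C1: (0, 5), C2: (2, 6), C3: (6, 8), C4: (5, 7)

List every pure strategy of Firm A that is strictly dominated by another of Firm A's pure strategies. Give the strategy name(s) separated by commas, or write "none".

none

High: no other strategy beats it everywhere (Mid at C2 (9>0); Low at C1 (1>0)).
Mid is not dominated — it holds its own against High at C1 (6>1); Low at C1 (6>0).
Nothing dominates Low: High at C3 (6>2); Mid at C2 (2>0).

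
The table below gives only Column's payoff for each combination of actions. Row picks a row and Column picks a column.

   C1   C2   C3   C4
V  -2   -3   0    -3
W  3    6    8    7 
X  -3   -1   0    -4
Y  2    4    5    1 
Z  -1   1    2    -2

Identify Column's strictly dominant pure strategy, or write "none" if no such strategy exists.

C3

C3 vs C1: V: 0>-2, W: 8>3, X: 0>-3, Y: 5>2, Z: 2>-1.
C3 vs C2: V: 0>-3, W: 8>6, X: 0>-1, Y: 5>4, Z: 2>1.
C3 vs C4: V: 0>-3, W: 8>7, X: 0>-4, Y: 5>1, Z: 2>-2.
C3 strictly beats every other strategy against every opponent action, so it is strictly dominant.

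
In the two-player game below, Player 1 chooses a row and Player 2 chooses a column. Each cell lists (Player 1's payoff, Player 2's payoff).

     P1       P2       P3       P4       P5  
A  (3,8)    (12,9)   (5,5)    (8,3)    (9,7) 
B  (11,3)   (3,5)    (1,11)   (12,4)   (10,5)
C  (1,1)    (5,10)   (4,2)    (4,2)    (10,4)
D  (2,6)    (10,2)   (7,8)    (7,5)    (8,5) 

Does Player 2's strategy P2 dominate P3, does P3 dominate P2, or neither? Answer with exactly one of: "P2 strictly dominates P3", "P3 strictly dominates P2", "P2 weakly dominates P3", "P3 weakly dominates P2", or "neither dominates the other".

neither dominates the other

Compare P2 to P3 across each opponent action: A: 9>5, B: 5<11, C: 10>2, D: 2<8.
P2 does better at A, C but worse at B, D; neither strategy dominates the other.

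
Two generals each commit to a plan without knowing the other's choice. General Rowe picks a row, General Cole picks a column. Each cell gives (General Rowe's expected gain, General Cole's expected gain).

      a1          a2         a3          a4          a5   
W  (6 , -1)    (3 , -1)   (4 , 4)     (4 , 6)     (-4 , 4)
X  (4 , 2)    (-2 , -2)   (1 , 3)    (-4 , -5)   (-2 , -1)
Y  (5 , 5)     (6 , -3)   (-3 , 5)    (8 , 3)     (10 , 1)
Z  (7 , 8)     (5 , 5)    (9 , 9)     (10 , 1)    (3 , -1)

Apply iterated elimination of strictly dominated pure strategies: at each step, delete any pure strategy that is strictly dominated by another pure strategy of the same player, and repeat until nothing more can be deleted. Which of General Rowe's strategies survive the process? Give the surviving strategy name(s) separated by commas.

General Rowe's strategy W is strictly dominated by Z (a1: 7>6, a2: 5>3, a3: 9>4, a4: 10>4, a5: 3>-4) and is removed.
General Rowe's strategy X is strictly dominated by Z (a1: 7>4, a2: 5>-2, a3: 9>1, a4: 10>-4, a5: 3>-2) and is removed.
Column a2 is eliminated: a1 beats it against every remaining row (Y: 5>-3, Z: 8>5).
For General Cole, a1 strictly dominates a4 on the remaining rows (Y: 5>3, Z: 8>1); eliminate a4.
General Cole's strategy a5 is strictly dominated by a1 (Y: 5>1, Z: 8>-1) and is removed.
Row Y is eliminated: Z beats it against every remaining column (a1: 7>5, a3: 9>-3).
For General Cole, a3 strictly dominates a1 on the remaining rows (Z: 9>8); eliminate a1.
Among the remaining strategies, none is strictly dominated by another pure strategy of the same player, so the elimination stops.
Surviving strategies — General Rowe: {Z}; General Cole: {a3}.

Z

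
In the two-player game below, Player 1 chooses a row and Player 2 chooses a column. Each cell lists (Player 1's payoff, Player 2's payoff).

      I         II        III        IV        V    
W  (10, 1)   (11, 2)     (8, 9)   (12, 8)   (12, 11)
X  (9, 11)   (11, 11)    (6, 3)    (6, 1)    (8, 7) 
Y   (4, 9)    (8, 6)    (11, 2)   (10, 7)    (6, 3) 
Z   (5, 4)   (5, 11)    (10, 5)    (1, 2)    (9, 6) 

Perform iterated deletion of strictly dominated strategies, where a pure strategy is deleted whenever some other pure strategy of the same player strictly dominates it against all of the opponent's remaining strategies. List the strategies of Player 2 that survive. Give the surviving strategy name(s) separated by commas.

Column III is eliminated: V beats it against every remaining row (W: 11>9, X: 7>3, Y: 3>2, Z: 6>5).
For Player 1, W strictly dominates Y on the remaining columns (I: 10>4, II: 11>8, IV: 12>10, V: 12>6); eliminate Y.
For Player 1, W strictly dominates Z on the remaining columns (I: 10>5, II: 11>5, IV: 12>1, V: 12>9); eliminate Z.
Column IV is eliminated: V beats it against every remaining row (W: 11>8, X: 7>1).
Among the remaining strategies, none is strictly dominated by another pure strategy of the same player, so the elimination stops.
Surviving strategies — Player 1: {W, X}; Player 2: {I, II, V}.

I, II, V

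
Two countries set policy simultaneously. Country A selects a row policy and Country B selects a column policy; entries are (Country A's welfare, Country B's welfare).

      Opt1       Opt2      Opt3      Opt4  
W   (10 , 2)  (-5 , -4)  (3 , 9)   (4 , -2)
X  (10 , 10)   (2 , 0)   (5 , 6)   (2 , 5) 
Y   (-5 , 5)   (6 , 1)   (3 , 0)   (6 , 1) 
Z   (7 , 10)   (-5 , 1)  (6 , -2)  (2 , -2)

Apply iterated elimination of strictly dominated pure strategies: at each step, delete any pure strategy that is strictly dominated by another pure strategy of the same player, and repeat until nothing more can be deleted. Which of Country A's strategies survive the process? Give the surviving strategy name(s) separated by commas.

Column Opt2 is eliminated: Opt1 beats it against every remaining row (W: 2>-4, X: 10>0, Y: 5>1, Z: 10>1).
Country B's strategy Opt4 is strictly dominated by Opt1 (W: 2>-2, X: 10>5, Y: 5>1, Z: 10>-2) and is removed.
Country A's strategy Y is strictly dominated by X (Opt1: 10>-5, Opt3: 5>3) and is removed.
Among the remaining strategies, none is strictly dominated by another pure strategy of the same player, so the elimination stops.
Surviving strategies — Country A: {W, X, Z}; Country B: {Opt1, Opt3}.

W, X, Z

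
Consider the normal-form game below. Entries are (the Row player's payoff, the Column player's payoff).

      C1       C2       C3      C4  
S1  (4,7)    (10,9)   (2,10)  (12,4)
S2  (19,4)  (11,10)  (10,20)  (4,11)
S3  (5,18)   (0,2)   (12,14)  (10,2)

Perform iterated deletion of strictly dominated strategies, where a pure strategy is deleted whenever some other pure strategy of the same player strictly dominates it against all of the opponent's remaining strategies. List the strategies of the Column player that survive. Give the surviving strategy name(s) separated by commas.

Column C2 is eliminated: C3 beats it against every remaining row (S1: 10>9, S2: 20>10, S3: 14>2).
Column C4 is eliminated: C3 beats it against every remaining row (S1: 10>4, S2: 20>11, S3: 14>2).
The Row player's strategy S1 is strictly dominated by S2 (C1: 19>4, C3: 10>2) and is removed.
Among the remaining strategies, none is strictly dominated by another pure strategy of the same player, so the elimination stops.
Surviving strategies — the Row player: {S2, S3}; the Column player: {C1, C3}.

C1, C3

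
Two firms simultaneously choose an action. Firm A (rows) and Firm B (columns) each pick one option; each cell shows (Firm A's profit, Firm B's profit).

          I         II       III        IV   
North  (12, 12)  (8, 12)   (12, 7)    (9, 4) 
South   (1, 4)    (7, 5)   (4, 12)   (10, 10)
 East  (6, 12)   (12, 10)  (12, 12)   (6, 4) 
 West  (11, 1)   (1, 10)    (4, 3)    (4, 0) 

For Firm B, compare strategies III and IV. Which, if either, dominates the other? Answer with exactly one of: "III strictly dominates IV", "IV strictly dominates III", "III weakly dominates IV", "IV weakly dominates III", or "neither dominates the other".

III strictly dominates IV

III's payoffs vs IV's, by Firm A's action — North: 7>4, South: 12>10, East: 12>4, West: 3>0.
III gives a strictly higher payoff against each opponent action, so III strictly dominates IV.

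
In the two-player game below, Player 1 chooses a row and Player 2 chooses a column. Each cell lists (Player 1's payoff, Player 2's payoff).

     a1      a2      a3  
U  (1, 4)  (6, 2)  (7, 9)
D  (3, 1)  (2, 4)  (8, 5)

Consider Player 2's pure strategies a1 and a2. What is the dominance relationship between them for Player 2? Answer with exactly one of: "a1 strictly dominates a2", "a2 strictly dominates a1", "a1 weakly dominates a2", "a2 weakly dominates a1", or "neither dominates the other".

neither dominates the other

a1's payoffs vs a2's, by Player 1's action — U: 4>2, D: 1<4.
a1 does better at U but worse at D; neither strategy dominates the other.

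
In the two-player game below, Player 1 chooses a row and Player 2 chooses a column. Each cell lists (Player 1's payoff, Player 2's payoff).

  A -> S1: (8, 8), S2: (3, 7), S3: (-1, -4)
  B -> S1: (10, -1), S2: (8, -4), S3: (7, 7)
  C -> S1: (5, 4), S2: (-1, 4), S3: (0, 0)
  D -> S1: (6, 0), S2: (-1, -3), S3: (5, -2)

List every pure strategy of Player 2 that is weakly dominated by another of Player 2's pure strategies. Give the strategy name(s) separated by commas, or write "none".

S2

S1: no other strategy beats it everywhere (S2 at A (8>7); S3 at A (8>-4)).
S2 is weakly dominated by S1 (A: 8>7, B: -1>-4, C: 4=4, D: 0>-3).
Nothing dominates S3: S1 at B (7>-1); S2 at B (7>-4).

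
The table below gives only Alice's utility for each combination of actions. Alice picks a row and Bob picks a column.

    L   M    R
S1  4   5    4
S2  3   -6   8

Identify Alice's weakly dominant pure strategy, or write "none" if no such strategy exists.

none

S1 fails to dominate S2 at R (4<8).
S2 fails to dominate S1 at L (3<4).
No single strategy dominates all the others.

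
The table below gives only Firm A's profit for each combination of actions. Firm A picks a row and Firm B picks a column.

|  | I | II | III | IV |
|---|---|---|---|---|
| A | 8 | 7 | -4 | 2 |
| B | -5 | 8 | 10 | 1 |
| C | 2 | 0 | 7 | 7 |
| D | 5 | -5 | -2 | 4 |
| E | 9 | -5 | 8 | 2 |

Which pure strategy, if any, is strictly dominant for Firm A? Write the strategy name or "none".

A fails to dominate B at II (7<8).
B fails to dominate A at I (-5<8).
C fails to dominate A at I (2<8).
D fails to dominate A at I (5<8).
E fails to dominate A at II (-5<7).
No single strategy dominates all the others.

none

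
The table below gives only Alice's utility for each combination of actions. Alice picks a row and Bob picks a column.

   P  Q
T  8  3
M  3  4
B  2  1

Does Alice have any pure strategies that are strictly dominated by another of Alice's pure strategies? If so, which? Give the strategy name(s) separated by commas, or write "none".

B

T: no other strategy beats it everywhere (M at P (8>3); B at P (8>2)).
M: no other strategy beats it everywhere (T at Q (4>3); B at P (3>2)).
B: dominated, since T does at least as well everywhere (P: 8>2, Q: 3>1).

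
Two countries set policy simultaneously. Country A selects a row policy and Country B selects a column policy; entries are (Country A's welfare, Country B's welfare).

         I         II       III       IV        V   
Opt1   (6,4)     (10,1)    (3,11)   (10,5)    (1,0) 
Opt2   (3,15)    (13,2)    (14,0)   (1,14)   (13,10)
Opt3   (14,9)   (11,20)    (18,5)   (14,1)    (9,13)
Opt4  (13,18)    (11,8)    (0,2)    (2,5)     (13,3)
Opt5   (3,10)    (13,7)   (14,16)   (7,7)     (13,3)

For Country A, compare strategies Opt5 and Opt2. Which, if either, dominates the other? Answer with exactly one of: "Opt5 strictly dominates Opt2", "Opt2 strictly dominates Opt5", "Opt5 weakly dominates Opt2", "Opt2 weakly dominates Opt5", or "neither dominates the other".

Opt5 weakly dominates Opt2

Compare Opt5 to Opt2 across each opponent action: I: 3=3, II: 13=13, III: 14=14, IV: 7>1, V: 13=13.
Opt5 is at least as good everywhere and strictly better somewhere (tied only at I, II, III, V), so Opt5 weakly but not strictly dominates Opt2.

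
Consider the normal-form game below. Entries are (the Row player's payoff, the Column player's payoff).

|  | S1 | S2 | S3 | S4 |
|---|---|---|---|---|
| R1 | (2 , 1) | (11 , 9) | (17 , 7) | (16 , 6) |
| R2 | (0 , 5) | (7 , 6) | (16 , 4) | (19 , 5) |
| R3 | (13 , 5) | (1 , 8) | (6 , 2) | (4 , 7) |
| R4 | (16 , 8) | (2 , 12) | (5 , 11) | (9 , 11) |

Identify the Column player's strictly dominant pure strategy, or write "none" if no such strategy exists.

S2 vs S1: R1: 9>1, R2: 6>5, R3: 8>5, R4: 12>8.
S2 vs S3: R1: 9>7, R2: 6>4, R3: 8>2, R4: 12>11.
S2 vs S4: R1: 9>6, R2: 6>5, R3: 8>7, R4: 12>11.
S2 strictly beats every other strategy against every opponent action, so it is strictly dominant.

S2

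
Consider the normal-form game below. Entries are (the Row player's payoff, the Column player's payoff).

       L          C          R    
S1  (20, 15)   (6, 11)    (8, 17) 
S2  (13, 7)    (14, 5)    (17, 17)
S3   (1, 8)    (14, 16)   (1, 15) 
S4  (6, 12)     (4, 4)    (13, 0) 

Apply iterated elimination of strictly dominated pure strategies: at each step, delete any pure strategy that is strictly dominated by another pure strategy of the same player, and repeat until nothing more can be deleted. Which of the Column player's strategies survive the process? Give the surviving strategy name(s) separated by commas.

For the Row player, S2 strictly dominates S4 on the remaining columns (L: 13>6, C: 14>4, R: 17>13); eliminate S4.
Column L is eliminated: R beats it against every remaining row (S1: 17>15, S2: 17>7, S3: 15>8).
Row S1 is eliminated: S2 beats it against every remaining column (C: 14>6, R: 17>8).
Among the remaining strategies, none is strictly dominated by another pure strategy of the same player, so the elimination stops.
Surviving strategies — the Row player: {S2, S3}; the Column player: {C, R}.

C, R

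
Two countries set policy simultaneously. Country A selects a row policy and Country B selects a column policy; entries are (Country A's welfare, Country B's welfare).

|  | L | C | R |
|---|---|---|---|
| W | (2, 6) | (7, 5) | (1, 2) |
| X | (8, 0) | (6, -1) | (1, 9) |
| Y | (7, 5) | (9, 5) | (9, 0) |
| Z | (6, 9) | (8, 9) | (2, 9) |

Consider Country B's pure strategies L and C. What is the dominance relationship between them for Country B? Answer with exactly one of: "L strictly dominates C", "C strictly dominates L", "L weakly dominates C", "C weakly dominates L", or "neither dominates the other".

L's payoffs vs C's, by Country A's action — W: 6>5, X: 0>-1, Y: 5=5, Z: 9=9.
L is at least as good everywhere and strictly better somewhere (tied only at Y, Z), so L weakly but not strictly dominates C.

L weakly dominates C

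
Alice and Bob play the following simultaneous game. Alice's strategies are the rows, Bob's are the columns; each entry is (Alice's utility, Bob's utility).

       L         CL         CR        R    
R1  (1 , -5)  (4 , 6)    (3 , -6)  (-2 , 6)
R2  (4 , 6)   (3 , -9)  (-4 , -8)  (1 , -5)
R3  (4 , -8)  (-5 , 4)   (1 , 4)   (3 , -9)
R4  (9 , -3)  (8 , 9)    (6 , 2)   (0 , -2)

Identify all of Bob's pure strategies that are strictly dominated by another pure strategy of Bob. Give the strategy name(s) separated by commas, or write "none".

none

Nothing dominates L: CL at R2 (6>-9); CR at R1 (-5>-6); R at R2 (6>-5).
CL: no other strategy beats it everywhere (L at R1 (6>-5); CR at R1 (6>-6); R at R1 (6=6)).
Nothing dominates CR: L at R3 (4>-8); CL at R2 (-8>-9); R at R3 (4>-9).
R: no other strategy beats it everywhere (L at R1 (6>-5); CL at R1 (6=6); CR at R1 (6>-6)).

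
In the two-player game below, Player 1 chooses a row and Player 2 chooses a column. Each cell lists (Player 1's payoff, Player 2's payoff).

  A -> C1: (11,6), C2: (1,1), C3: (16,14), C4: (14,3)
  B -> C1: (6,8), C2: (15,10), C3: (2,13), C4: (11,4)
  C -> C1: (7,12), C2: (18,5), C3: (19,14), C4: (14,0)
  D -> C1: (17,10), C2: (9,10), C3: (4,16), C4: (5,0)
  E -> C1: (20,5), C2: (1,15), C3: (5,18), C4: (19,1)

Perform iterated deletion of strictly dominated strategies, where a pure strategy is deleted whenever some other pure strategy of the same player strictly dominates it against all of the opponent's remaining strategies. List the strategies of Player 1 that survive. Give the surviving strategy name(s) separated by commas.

C

Row B is eliminated: C beats it against every remaining column (C1: 7>6, C2: 18>15, C3: 19>2, C4: 14>11).
Player 2's strategy C1 is strictly dominated by C3 (A: 14>6, C: 14>12, D: 16>10, E: 18>5) and is removed.
For Player 1, C strictly dominates D on the remaining columns (C2: 18>9, C3: 19>4, C4: 14>5); eliminate D.
For Player 2, C3 strictly dominates C2 on the remaining rows (A: 14>1, C: 14>5, E: 18>15); eliminate C2.
Player 2's strategy C4 is strictly dominated by C3 (A: 14>3, C: 14>0, E: 18>1) and is removed.
Player 1's strategy A is strictly dominated by C (C3: 19>16) and is removed.
For Player 1, C strictly dominates E on the remaining columns (C3: 19>5); eliminate E.
Among the remaining strategies, none is strictly dominated by another pure strategy of the same player, so the elimination stops.
Surviving strategies — Player 1: {C}; Player 2: {C3}.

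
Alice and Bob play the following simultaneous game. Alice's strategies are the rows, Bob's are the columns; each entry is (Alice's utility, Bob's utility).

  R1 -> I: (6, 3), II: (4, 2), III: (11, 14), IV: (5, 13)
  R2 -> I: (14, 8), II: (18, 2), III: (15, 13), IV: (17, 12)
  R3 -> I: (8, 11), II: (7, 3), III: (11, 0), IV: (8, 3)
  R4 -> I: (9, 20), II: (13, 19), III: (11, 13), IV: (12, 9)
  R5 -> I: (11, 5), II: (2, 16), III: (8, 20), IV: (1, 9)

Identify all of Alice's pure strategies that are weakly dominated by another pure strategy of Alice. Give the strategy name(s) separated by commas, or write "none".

R1: dominated, since R2 does at least as well everywhere (I: 14>6, II: 18>4, III: 15>11, IV: 17>5).
R2 is not dominated — it holds its own against R1 at I (14>6); R3 at I (14>8); R4 at I (14>9); R5 at I (14>11).
R2 weakly dominates R3 — I: 14>8, II: 18>7, III: 15>11, IV: 17>8.
R4 is weakly dominated by R2 (I: 14>9, II: 18>13, III: 15>11, IV: 17>12).
R5: dominated, since R2 does at least as well everywhere (I: 14>11, II: 18>2, III: 15>8, IV: 17>1).

R1, R3, R4, R5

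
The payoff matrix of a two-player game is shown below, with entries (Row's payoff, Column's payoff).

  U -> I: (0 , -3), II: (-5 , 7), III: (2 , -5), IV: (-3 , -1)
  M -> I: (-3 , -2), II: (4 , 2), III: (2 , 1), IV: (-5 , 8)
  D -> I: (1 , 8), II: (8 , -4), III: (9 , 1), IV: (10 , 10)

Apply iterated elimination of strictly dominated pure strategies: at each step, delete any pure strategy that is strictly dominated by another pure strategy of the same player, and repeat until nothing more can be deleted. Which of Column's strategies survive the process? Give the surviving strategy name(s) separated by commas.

IV

Row U is eliminated: D beats it against every remaining column (I: 1>0, II: 8>-5, III: 9>2, IV: 10>-3).
For Row, D strictly dominates M on the remaining columns (I: 1>-3, II: 8>4, III: 9>2, IV: 10>-5); eliminate M.
For Column, IV strictly dominates I on the remaining rows (D: 10>8); eliminate I.
Column's strategy II is strictly dominated by III (D: 1>-4) and is removed.
Column III is eliminated: IV beats it against every remaining row (D: 10>1).
Among the remaining strategies, none is strictly dominated by another pure strategy of the same player, so the elimination stops.
Surviving strategies — Row: {D}; Column: {IV}.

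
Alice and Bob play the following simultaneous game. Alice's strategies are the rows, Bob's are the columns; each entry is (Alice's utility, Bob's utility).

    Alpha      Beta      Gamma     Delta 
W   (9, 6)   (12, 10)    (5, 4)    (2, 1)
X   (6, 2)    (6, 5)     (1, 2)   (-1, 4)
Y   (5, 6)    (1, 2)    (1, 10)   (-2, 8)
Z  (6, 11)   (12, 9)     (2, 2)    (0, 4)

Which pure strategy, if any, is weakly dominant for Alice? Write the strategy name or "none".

W

W vs X: Alpha: 9>6, Beta: 12>6, Gamma: 5>1, Delta: 2>-1.
W vs Y: Alpha: 9>5, Beta: 12>1, Gamma: 5>1, Delta: 2>-2.
W vs Z: Alpha: 9>6, Beta: 12=12, Gamma: 5>2, Delta: 2>0.
W is at least as good as every other strategy against every opponent action, so it is weakly dominant.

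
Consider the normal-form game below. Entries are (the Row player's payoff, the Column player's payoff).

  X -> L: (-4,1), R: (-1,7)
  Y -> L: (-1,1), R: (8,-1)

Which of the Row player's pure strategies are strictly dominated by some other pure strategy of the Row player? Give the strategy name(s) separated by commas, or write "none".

X: dominated, since Y does at least as well everywhere (L: -1>-4, R: 8>-1).
Nothing dominates Y: X at L (-1>-4).

X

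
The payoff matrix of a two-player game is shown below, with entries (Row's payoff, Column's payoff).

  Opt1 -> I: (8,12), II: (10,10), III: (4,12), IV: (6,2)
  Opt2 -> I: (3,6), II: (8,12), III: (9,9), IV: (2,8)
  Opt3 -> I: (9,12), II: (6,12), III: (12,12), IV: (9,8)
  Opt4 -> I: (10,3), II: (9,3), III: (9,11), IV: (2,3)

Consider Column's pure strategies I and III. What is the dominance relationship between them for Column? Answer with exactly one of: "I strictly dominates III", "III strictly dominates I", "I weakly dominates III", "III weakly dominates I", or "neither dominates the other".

III weakly dominates I

Compare I to III across each choice by Row: Opt1: 12=12, Opt2: 6<9, Opt3: 12=12, Opt4: 3<11.
III is at least as good everywhere and strictly better somewhere (tied at Opt1, Opt3), so III weakly dominates I.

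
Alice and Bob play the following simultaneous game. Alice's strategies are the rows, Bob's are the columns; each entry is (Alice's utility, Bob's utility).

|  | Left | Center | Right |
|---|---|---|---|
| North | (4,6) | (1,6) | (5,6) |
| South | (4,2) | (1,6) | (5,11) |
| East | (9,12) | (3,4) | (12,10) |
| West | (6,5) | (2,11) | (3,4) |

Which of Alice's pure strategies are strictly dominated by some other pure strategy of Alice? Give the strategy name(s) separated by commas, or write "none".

North, South, West

East strictly dominates North — Left: 9>4, Center: 3>1, Right: 12>5.
South is strictly dominated by East (Left: 9>4, Center: 3>1, Right: 12>5).
Nothing dominates East: North at Left (9>4); South at Left (9>4); West at Left (9>6).
West is strictly dominated by East (Left: 9>6, Center: 3>2, Right: 12>3).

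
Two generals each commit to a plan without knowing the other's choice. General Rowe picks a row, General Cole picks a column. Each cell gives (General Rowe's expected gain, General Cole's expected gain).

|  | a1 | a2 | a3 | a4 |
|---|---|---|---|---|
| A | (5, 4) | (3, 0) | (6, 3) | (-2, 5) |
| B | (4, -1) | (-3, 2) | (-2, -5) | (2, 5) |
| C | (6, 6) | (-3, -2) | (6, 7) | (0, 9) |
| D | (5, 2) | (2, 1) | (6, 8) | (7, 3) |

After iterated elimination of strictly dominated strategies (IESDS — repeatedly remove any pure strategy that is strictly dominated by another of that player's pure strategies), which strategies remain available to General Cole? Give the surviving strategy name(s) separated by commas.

Row B is eliminated: D beats it against every remaining column (a1: 5>4, a2: 2>-3, a3: 6>-2, a4: 7>2).
General Cole's strategy a1 is strictly dominated by a4 (A: 5>4, C: 9>6, D: 3>2) and is removed.
General Cole's strategy a2 is strictly dominated by a3 (A: 3>0, C: 7>-2, D: 8>1) and is removed.
Among the remaining strategies, none is strictly dominated by another pure strategy of the same player, so the elimination stops.
Surviving strategies — General Rowe: {A, C, D}; General Cole: {a3, a4}.

a3, a4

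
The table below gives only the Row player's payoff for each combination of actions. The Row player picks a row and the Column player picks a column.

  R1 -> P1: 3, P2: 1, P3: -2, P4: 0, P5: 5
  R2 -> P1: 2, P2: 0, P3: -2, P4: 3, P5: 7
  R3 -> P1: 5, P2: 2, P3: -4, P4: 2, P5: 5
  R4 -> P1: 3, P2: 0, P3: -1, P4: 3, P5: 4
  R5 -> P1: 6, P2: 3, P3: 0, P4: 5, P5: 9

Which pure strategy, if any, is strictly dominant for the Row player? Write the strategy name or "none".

R5 vs R1: P1: 6>3, P2: 3>1, P3: 0>-2, P4: 5>0, P5: 9>5.
R5 vs R2: P1: 6>2, P2: 3>0, P3: 0>-2, P4: 5>3, P5: 9>7.
R5 vs R3: P1: 6>5, P2: 3>2, P3: 0>-4, P4: 5>2, P5: 9>5.
R5 vs R4: P1: 6>3, P2: 3>0, P3: 0>-1, P4: 5>3, P5: 9>4.
R5 strictly beats every other strategy against every opponent action, so it is strictly dominant.

R5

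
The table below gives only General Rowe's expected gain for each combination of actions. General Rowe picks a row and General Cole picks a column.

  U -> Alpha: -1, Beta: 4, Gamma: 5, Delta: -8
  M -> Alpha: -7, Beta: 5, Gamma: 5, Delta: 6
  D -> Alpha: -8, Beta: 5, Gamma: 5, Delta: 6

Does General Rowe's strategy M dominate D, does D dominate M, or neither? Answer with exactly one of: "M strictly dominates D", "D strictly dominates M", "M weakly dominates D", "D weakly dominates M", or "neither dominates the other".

M weakly dominates D

Compare M to D across each choice by General Cole: Alpha: -7>-8, Beta: 5=5, Gamma: 5=5, Delta: 6=6.
M is at least as good everywhere and strictly better somewhere (tied only at Beta, Gamma, Delta), so M weakly but not strictly dominates D.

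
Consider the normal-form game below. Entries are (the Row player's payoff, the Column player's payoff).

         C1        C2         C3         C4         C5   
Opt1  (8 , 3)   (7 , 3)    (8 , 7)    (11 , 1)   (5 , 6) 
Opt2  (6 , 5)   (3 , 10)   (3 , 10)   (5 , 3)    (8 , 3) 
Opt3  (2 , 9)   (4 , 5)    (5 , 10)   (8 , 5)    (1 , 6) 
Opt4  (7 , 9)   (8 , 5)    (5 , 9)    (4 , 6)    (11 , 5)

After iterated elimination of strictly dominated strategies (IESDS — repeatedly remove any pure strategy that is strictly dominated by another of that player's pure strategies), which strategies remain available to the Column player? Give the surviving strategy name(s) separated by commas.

C3

Row Opt3 is eliminated: Opt1 beats it against every remaining column (C1: 8>2, C2: 7>4, C3: 8>5, C4: 11>8, C5: 5>1).
For the Column player, C1 strictly dominates C4 on the remaining rows (Opt1: 3>1, Opt2: 5>3, Opt4: 9>6); eliminate C4.
For the Row player, Opt4 strictly dominates Opt2 on the remaining columns (C1: 7>6, C2: 8>3, C3: 5>3, C5: 11>8); eliminate Opt2.
Column C2 is eliminated: C3 beats it against every remaining row (Opt1: 7>3, Opt4: 9>5).
For the Column player, C3 strictly dominates C5 on the remaining rows (Opt1: 7>6, Opt4: 9>5); eliminate C5.
For the Row player, Opt1 strictly dominates Opt4 on the remaining columns (C1: 8>7, C3: 8>5); eliminate Opt4.
The Column player's strategy C1 is strictly dominated by C3 (Opt1: 7>3) and is removed.
Among the remaining strategies, none is strictly dominated by another pure strategy of the same player, so the elimination stops.
Surviving strategies — the Row player: {Opt1}; the Column player: {C3}.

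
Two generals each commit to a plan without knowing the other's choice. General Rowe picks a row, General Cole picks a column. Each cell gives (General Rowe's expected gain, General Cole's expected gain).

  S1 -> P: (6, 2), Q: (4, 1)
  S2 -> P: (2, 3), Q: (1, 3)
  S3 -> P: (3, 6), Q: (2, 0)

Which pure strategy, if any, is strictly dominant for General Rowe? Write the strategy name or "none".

S1 vs S2: P: 6>2, Q: 4>1.
S1 vs S3: P: 6>3, Q: 4>2.
S1 strictly beats every other strategy against every opponent action, so it is strictly dominant.

S1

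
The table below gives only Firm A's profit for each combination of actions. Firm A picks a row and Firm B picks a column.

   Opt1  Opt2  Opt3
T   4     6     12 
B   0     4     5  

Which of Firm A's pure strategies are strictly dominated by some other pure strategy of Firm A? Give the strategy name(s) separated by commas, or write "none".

Nothing dominates T: B at Opt1 (4>0).
B is strictly dominated by T (Opt1: 4>0, Opt2: 6>4, Opt3: 12>5).

B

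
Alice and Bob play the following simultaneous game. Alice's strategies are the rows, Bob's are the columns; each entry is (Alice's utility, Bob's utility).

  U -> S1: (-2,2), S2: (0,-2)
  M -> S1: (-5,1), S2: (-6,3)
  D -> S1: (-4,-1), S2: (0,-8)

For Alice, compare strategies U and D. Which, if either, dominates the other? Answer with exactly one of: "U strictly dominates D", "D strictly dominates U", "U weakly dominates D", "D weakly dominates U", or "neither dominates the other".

U's payoffs vs D's, by Bob's action — S1: -2>-4, S2: 0=0.
U is at least as good everywhere and strictly better somewhere (tied only at S2), so U weakly but not strictly dominates D.

U weakly dominates D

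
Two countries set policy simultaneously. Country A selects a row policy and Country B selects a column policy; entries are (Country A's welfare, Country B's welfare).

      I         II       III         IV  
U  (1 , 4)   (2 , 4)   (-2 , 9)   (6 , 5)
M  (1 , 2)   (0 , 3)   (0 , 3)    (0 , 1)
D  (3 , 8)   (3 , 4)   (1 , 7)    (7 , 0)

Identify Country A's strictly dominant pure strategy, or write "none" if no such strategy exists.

D

D vs U: I: 3>1, II: 3>2, III: 1>-2, IV: 7>6.
D vs M: I: 3>1, II: 3>0, III: 1>0, IV: 7>0.
D strictly beats every other strategy against every opponent action, so it is strictly dominant.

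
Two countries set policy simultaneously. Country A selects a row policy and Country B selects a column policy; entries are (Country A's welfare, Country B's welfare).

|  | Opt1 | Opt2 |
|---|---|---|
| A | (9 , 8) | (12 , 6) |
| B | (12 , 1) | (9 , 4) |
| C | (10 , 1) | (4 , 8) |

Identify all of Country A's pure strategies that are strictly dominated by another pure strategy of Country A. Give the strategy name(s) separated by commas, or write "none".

Nothing dominates A: B at Opt2 (12>9); C at Opt2 (12>4).
Nothing dominates B: A at Opt1 (12>9); C at Opt1 (12>10).
C is strictly dominated by B (Opt1: 12>10, Opt2: 9>4).

C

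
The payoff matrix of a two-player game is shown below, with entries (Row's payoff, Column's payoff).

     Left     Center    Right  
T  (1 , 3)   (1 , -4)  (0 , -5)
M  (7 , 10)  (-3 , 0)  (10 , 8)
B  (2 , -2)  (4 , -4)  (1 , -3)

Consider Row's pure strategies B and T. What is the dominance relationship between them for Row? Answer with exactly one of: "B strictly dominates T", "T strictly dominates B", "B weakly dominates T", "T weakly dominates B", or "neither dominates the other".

B strictly dominates T

B's payoffs vs T's, by Column's action — Left: 2>1, Center: 4>1, Right: 1>0.
Every comparison favours B, so B strictly dominates T.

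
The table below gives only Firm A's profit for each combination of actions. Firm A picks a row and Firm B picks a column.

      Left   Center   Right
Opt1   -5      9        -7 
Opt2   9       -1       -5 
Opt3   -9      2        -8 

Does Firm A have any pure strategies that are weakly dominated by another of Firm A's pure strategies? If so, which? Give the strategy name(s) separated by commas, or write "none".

Opt3

Nothing dominates Opt1: Opt2 at Center (9>-1); Opt3 at Left (-5>-9).
Opt2: no other strategy beats it everywhere (Opt1 at Left (9>-5); Opt3 at Left (9>-9)).
Opt3: dominated, since Opt1 does at least as well everywhere (Left: -5>-9, Center: 9>2, Right: -7>-8).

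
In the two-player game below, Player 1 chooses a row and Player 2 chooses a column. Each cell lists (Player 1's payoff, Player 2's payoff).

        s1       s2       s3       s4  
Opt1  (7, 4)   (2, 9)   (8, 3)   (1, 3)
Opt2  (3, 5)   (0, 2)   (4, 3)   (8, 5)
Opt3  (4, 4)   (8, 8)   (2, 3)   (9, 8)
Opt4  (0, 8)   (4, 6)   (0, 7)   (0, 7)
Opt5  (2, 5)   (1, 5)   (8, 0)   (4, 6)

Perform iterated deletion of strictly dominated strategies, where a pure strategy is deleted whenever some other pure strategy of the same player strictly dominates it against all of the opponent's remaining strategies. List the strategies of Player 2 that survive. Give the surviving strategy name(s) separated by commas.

For Player 1, Opt3 strictly dominates Opt4 on the remaining columns (s1: 4>0, s2: 8>4, s3: 2>0, s4: 9>0); eliminate Opt4.
Player 2's strategy s3 is strictly dominated by s1 (Opt1: 4>3, Opt2: 5>3, Opt3: 4>3, Opt5: 5>0) and is removed.
Row Opt2 is eliminated: Opt3 beats it against every remaining column (s1: 4>3, s2: 8>0, s4: 9>8).
For Player 1, Opt3 strictly dominates Opt5 on the remaining columns (s1: 4>2, s2: 8>1, s4: 9>4); eliminate Opt5.
Column s1 is eliminated: s2 beats it against every remaining row (Opt1: 9>4, Opt3: 8>4).
For Player 1, Opt3 strictly dominates Opt1 on the remaining columns (s2: 8>2, s4: 9>1); eliminate Opt1.
Among the remaining strategies, none is strictly dominated by another pure strategy of the same player, so the elimination stops.
Surviving strategies — Player 1: {Opt3}; Player 2: {s2, s4}.

s2, s4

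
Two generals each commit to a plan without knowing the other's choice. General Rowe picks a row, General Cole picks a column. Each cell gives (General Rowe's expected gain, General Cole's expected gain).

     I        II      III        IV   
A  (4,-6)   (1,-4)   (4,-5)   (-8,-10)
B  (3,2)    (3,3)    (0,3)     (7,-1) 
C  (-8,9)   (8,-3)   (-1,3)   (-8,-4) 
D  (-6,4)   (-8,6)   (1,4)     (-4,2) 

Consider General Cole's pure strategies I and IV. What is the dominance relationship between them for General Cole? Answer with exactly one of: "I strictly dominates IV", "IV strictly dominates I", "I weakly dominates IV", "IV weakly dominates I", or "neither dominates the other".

I's payoffs vs IV's, by General Rowe's action — A: -6>-10, B: 2>-1, C: 9>-4, D: 4>2.
I gives a strictly higher payoff against each choice by General Rowe, so I strictly dominates IV.

I strictly dominates IV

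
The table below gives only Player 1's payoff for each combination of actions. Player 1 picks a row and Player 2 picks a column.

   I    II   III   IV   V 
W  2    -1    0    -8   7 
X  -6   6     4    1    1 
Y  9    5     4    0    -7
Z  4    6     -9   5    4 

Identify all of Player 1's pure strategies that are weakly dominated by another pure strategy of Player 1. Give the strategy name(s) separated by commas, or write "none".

none

W: no other strategy beats it everywhere (X at I (2>-6); Y at V (7>-7); Z at III (0>-9)).
X is not dominated — it holds its own against W at II (6>-1); Y at II (6>5); Z at III (4>-9).
Y is not dominated — it holds its own against W at I (9>2); X at I (9>-6); Z at I (9>4).
Nothing dominates Z: W at I (4>2); X at I (4>-6); Y at II (6>5).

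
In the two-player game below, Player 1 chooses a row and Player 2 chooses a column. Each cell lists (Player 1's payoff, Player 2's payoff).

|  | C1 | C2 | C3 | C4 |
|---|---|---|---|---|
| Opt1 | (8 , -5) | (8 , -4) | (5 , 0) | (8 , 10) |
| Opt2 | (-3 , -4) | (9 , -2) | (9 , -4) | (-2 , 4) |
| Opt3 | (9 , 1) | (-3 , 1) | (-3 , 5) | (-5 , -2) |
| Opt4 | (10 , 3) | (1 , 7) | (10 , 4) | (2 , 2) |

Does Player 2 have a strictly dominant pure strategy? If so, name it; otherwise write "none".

C1 fails to dominate C2 at Opt1 (-5<-4).
C2 fails to dominate C1 at Opt3 (1=1).
C3 fails to dominate C1 at Opt2 (-4=-4).
C4 fails to dominate C1 at Opt3 (-2<1).
No single strategy dominates all the others.

none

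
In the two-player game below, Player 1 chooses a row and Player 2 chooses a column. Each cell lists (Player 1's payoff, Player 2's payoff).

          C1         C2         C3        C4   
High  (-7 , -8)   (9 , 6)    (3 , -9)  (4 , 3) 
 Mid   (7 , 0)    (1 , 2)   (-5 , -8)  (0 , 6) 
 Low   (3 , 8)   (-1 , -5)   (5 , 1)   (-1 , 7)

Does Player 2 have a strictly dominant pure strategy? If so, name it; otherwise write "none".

C1 fails to dominate C2 at High (-8<6).
C2 fails to dominate C1 at Low (-5<8).
C3 fails to dominate C1 at High (-9<-8).
C4 fails to dominate C1 at Low (7<8).
No single strategy dominates all the others.

none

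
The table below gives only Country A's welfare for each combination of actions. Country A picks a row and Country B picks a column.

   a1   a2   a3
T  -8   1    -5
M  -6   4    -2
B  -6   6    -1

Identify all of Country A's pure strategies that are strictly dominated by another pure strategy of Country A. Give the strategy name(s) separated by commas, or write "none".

T

T: dominated, since M does at least as well everywhere (a1: -6>-8, a2: 4>1, a3: -2>-5).
Nothing dominates M: T at a1 (-6>-8); B at a1 (-6=-6).
B: no other strategy beats it everywhere (T at a1 (-6>-8); M at a1 (-6=-6)).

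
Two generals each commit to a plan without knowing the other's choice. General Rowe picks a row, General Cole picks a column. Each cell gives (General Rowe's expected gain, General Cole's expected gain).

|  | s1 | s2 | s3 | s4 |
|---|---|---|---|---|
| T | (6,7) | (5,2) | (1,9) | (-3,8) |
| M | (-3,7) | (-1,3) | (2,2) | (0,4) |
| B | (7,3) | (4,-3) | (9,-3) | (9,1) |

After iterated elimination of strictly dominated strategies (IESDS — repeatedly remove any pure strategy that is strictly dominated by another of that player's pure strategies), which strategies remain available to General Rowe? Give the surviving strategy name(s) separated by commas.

B

For General Rowe, B strictly dominates M on the remaining columns (s1: 7>-3, s2: 4>-1, s3: 9>2, s4: 9>0); eliminate M.
Column s2 is eliminated: s1 beats it against every remaining row (T: 7>2, B: 3>-3).
Row T is eliminated: B beats it against every remaining column (s1: 7>6, s3: 9>1, s4: 9>-3).
Column s3 is eliminated: s1 beats it against every remaining row (B: 3>-3).
For General Cole, s1 strictly dominates s4 on the remaining rows (B: 3>1); eliminate s4.
Among the remaining strategies, none is strictly dominated by another pure strategy of the same player, so the elimination stops.
Surviving strategies — General Rowe: {B}; General Cole: {s1}.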